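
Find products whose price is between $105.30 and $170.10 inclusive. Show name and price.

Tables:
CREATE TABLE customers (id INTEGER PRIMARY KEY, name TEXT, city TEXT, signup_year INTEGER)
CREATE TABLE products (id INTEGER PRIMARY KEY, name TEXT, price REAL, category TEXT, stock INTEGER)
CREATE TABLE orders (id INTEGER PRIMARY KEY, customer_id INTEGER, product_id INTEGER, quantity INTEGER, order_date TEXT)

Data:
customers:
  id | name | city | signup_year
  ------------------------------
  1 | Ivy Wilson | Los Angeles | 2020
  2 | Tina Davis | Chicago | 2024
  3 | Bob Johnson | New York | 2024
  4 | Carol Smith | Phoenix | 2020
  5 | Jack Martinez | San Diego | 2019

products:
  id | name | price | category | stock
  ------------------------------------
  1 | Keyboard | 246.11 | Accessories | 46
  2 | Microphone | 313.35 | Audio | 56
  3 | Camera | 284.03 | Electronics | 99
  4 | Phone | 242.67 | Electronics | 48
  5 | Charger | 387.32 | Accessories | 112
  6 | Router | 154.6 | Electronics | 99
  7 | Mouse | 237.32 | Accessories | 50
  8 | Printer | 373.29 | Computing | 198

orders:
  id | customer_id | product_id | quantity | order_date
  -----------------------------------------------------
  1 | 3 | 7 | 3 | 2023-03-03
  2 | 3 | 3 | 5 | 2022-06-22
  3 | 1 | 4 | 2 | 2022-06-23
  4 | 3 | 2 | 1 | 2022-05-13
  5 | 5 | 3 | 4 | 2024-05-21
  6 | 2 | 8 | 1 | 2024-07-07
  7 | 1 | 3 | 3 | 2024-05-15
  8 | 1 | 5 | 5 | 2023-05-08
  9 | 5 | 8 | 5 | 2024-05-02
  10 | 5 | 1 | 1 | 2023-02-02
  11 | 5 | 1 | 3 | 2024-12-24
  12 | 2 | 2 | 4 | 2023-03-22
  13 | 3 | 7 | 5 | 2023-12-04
SELECT name, price FROM products WHERE price BETWEEN 105.3 AND 170.1

Execution result:
name | price
Router | 154.60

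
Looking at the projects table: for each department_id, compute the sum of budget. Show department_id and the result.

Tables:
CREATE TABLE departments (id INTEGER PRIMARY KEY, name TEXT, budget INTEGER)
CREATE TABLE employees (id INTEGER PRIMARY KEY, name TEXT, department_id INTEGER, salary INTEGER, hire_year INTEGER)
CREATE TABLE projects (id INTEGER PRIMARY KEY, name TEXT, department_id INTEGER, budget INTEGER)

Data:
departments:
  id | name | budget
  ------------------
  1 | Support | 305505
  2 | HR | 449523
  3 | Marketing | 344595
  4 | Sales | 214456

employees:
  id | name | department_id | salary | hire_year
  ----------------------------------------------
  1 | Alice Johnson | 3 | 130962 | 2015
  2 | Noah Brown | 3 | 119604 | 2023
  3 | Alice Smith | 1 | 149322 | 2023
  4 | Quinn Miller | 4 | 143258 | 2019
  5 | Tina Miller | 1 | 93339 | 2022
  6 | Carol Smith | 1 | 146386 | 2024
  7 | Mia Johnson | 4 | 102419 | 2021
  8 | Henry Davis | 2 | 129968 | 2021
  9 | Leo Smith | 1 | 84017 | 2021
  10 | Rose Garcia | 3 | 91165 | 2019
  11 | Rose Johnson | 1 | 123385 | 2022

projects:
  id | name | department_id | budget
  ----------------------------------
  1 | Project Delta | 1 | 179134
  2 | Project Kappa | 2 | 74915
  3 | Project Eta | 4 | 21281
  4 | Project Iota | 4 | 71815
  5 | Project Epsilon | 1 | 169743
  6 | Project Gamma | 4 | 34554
SELECT department_id, SUM(budget) AS sum_budget FROM projects GROUP BY department_id

Execution result:
department_id | sum_budget
1 | 348877
2 | 74915
4 | 127650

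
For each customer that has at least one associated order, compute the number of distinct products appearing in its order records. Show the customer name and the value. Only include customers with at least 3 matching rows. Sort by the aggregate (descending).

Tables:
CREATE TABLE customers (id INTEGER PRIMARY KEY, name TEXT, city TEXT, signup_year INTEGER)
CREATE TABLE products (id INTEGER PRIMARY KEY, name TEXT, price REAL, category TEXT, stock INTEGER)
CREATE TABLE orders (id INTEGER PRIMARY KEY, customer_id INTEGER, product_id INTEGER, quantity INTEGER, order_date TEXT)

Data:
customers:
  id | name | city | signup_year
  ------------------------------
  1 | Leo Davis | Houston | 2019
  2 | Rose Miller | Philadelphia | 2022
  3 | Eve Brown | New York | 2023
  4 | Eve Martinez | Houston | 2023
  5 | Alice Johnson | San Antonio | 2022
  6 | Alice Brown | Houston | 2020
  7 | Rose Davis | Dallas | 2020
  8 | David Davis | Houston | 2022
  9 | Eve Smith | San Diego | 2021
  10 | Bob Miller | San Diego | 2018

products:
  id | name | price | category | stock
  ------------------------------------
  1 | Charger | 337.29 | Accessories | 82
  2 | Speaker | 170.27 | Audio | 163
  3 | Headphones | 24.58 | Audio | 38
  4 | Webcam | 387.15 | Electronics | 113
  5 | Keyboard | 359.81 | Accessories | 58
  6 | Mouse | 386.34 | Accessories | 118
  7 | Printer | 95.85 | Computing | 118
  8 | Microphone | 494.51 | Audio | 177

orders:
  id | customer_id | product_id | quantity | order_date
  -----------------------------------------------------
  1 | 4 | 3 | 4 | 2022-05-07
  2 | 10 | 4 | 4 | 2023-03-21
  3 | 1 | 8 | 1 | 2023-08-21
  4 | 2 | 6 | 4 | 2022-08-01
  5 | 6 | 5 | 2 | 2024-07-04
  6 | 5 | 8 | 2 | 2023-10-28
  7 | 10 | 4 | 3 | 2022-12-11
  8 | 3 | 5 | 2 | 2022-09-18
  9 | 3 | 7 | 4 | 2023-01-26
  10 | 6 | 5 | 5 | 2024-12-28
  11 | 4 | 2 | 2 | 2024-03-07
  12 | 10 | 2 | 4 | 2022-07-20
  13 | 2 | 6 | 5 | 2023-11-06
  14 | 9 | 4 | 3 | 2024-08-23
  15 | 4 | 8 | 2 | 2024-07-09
SELECT p.name, COUNT(DISTINCT c.product_id) AS distinct_product_count FROM orders c JOIN customers p ON c.customer_id = p.id GROUP BY p.id, p.name HAVING COUNT(*) >= 3 ORDER BY distinct_product_count DESC

Execution result:
name | distinct_product_count
Eve Martinez | 3
Bob Miller | 2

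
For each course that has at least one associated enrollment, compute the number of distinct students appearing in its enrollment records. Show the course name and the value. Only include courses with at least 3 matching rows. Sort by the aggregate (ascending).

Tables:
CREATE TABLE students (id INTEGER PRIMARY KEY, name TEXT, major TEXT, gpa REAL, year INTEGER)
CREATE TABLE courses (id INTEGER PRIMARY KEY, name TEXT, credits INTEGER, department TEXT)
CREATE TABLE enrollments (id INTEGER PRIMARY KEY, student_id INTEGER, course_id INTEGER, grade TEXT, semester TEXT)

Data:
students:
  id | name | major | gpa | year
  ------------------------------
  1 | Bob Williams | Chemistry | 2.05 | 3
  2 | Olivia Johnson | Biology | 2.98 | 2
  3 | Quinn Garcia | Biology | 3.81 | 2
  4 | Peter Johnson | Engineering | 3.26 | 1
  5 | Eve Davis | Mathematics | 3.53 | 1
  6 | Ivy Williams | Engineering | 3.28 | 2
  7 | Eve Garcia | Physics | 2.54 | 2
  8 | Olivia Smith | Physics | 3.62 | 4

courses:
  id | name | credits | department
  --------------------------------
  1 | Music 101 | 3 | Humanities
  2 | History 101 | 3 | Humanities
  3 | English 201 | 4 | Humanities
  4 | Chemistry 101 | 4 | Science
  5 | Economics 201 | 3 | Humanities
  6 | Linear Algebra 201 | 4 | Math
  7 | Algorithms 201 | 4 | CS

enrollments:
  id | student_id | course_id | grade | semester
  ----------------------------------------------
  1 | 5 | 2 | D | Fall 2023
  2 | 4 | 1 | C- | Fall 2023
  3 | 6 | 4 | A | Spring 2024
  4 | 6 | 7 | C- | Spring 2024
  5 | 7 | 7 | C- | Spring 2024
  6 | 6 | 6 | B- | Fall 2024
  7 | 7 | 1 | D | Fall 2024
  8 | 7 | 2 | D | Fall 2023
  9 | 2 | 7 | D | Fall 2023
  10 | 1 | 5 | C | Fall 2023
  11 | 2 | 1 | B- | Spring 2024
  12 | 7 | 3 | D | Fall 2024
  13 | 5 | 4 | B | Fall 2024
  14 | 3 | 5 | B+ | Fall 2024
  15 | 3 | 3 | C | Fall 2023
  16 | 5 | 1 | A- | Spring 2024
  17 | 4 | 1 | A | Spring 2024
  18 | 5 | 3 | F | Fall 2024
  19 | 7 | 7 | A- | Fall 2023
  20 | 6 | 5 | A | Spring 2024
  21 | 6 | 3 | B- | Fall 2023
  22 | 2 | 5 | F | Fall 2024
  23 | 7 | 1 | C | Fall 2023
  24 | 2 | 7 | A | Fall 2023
SELECT p.name, COUNT(DISTINCT c.student_id) AS distinct_student_count FROM enrollments c JOIN courses p ON c.course_id = p.id GROUP BY p.id, p.name HAVING COUNT(*) >= 3 ORDER BY distinct_student_count ASC

Execution result:
name | distinct_student_count
Algorithms 201 | 3
Music 101 | 4
English 201 | 4
Economics 201 | 4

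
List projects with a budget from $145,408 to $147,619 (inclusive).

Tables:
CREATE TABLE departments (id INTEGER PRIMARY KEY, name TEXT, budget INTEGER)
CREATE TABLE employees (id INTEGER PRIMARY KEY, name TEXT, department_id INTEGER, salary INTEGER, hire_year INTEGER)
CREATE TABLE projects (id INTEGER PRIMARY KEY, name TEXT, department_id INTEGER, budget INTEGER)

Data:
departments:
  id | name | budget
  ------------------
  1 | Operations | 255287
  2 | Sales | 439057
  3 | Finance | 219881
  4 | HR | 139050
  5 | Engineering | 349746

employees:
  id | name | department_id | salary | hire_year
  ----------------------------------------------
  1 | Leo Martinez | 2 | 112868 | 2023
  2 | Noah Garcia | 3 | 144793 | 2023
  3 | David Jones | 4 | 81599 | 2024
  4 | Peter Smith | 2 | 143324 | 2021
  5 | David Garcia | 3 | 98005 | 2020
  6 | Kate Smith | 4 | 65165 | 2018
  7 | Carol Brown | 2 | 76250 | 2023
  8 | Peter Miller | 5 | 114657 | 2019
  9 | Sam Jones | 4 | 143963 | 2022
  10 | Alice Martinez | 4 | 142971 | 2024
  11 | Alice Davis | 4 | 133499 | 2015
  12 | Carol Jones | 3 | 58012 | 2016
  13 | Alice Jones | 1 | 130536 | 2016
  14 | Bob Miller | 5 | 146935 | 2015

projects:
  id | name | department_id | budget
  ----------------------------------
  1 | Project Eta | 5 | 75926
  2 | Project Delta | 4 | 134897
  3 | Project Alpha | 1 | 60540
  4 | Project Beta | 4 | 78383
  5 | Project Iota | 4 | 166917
SELECT name, budget FROM projects WHERE budget BETWEEN 145408 AND 147619

Execution result:
(no rows)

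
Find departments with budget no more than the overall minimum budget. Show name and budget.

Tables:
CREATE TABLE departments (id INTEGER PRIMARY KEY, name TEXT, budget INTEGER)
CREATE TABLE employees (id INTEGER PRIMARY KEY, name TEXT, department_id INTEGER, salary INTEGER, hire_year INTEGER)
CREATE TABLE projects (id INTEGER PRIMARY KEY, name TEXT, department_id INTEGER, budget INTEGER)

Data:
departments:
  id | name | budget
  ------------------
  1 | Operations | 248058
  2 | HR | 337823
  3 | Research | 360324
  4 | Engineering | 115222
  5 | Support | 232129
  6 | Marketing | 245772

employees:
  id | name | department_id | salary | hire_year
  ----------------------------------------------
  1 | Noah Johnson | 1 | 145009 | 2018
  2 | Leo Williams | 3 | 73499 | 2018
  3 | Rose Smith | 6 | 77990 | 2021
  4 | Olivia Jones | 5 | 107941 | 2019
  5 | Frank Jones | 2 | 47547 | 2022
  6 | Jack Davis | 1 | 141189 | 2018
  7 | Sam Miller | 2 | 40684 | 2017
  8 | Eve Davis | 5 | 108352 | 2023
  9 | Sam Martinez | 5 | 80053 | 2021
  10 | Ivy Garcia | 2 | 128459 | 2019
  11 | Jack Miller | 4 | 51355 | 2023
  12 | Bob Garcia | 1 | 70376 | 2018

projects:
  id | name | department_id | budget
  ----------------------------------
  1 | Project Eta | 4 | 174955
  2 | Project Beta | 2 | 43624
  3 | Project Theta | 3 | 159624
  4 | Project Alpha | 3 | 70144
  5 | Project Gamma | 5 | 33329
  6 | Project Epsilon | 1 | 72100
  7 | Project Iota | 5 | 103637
SELECT name, budget FROM departments WHERE budget <= (SELECT MIN(budget) FROM departments)

Execution result:
name | budget
Engineering | 115222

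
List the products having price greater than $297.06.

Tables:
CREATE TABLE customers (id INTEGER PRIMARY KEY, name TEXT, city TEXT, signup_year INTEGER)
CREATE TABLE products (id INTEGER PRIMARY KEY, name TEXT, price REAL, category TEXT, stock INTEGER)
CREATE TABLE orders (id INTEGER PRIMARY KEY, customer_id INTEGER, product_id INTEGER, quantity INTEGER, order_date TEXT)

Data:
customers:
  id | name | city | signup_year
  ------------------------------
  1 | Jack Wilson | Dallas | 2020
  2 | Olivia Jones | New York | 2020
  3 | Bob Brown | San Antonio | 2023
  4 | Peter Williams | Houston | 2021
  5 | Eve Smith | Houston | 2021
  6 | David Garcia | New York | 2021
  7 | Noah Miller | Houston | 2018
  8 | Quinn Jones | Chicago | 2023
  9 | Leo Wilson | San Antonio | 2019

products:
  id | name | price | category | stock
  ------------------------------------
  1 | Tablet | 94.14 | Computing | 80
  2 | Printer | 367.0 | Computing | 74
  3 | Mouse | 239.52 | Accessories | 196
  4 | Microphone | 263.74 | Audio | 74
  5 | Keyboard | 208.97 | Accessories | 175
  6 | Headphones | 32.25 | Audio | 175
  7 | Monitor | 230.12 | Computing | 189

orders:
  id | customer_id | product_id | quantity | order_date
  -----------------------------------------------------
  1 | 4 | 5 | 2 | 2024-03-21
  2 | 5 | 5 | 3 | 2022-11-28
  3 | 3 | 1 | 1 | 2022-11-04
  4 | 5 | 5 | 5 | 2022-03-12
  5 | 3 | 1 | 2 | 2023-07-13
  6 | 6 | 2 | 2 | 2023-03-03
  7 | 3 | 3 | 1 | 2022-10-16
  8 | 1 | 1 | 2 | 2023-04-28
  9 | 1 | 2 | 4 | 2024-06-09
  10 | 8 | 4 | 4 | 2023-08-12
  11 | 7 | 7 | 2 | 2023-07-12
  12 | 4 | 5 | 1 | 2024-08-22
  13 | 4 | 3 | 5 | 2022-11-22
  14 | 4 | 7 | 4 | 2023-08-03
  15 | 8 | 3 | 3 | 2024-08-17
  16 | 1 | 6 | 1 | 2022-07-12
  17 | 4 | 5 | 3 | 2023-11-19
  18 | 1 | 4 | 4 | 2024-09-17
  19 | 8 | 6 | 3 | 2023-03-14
SELECT name, price FROM products WHERE price > 297.06

Execution result:
name | price
Printer | 367.00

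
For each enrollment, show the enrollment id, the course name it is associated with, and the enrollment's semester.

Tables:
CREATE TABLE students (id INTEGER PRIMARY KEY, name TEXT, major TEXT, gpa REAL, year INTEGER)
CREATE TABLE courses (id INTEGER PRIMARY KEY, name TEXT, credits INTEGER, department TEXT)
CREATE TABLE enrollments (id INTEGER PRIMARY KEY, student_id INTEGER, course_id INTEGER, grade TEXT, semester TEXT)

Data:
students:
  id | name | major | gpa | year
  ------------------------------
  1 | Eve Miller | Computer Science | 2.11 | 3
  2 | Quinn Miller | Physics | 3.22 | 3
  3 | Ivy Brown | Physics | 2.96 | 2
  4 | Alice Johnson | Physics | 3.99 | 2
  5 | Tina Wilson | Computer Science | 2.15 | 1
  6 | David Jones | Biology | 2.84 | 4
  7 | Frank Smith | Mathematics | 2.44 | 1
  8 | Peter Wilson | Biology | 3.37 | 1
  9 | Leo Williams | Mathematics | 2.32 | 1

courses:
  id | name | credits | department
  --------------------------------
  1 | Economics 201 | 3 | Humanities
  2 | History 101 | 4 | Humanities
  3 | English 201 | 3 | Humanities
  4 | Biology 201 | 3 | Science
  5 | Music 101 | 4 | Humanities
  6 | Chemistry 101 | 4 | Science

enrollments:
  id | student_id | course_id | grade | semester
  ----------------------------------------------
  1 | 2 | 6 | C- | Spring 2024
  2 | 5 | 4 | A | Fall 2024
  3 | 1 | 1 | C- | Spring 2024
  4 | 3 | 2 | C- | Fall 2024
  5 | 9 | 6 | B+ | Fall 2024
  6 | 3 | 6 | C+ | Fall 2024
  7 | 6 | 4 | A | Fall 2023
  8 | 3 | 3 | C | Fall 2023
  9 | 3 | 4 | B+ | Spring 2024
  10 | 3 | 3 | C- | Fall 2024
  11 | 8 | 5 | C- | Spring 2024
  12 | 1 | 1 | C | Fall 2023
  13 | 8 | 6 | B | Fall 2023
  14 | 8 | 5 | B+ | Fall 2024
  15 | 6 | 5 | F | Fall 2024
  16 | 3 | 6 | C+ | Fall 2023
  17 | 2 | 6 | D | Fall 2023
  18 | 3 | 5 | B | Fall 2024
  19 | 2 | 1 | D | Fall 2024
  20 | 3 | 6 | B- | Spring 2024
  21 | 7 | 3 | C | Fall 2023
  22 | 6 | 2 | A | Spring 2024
SELECT c.id, p.name AS course, c.semester FROM enrollments c JOIN courses p ON c.course_id = p.id

Execution result:
id | course | semester
1 | Chemistry 101 | Spring 2024
2 | Biology 201 | Fall 2024
3 | Economics 201 | Spring 2024
4 | History 101 | Fall 2024
5 | Chemistry 101 | Fall 2024
6 | Chemistry 101 | Fall 2024
7 | Biology 201 | Fall 2023
8 | English 201 | Fall 2023
9 | Biology 201 | Spring 2024
10 | English 201 | Fall 2024
11 | Music 101 | Spring 2024
12 | Economics 201 | Fall 2023
13 | Chemistry 101 | Fall 2023
14 | Music 101 | Fall 2024
15 | Music 101 | Fall 2024
16 | Chemistry 101 | Fall 2023
17 | Chemistry 101 | Fall 2023
18 | Music 101 | Fall 2024
19 | Economics 201 | Fall 2024
20 | Chemistry 101 | Spring 2024
21 | English 201 | Fall 2023
22 | History 101 | Spring 2024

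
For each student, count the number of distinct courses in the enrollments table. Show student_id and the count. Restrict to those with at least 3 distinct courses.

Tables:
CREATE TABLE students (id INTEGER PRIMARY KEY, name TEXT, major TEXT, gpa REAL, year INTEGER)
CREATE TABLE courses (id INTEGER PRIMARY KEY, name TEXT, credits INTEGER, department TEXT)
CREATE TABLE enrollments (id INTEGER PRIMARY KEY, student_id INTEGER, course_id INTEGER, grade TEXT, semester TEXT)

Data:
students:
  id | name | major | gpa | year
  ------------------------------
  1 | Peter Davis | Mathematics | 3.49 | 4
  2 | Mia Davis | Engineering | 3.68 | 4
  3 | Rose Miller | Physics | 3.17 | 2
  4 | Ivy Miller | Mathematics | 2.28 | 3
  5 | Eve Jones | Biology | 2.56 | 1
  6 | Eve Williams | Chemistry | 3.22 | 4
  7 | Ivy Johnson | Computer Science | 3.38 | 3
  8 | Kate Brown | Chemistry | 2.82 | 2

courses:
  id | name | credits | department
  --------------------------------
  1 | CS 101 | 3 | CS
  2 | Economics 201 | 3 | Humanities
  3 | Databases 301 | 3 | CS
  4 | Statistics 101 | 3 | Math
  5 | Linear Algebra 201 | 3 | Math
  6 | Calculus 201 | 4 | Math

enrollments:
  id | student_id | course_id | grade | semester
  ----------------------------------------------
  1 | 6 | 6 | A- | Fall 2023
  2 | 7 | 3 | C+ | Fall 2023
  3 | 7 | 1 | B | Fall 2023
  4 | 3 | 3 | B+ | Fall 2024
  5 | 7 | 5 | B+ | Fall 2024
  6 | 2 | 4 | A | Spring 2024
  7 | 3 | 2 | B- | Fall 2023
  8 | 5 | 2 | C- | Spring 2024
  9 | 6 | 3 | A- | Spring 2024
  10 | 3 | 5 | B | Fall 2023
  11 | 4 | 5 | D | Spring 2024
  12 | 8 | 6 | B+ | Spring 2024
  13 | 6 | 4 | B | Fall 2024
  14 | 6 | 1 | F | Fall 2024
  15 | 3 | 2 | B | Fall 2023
SELECT student_id, COUNT(DISTINCT course_id) AS distinct_course_count FROM enrollments GROUP BY student_id HAVING COUNT(DISTINCT course_id) >= 3

Execution result:
student_id | distinct_course_count
3 | 3
6 | 4
7 | 3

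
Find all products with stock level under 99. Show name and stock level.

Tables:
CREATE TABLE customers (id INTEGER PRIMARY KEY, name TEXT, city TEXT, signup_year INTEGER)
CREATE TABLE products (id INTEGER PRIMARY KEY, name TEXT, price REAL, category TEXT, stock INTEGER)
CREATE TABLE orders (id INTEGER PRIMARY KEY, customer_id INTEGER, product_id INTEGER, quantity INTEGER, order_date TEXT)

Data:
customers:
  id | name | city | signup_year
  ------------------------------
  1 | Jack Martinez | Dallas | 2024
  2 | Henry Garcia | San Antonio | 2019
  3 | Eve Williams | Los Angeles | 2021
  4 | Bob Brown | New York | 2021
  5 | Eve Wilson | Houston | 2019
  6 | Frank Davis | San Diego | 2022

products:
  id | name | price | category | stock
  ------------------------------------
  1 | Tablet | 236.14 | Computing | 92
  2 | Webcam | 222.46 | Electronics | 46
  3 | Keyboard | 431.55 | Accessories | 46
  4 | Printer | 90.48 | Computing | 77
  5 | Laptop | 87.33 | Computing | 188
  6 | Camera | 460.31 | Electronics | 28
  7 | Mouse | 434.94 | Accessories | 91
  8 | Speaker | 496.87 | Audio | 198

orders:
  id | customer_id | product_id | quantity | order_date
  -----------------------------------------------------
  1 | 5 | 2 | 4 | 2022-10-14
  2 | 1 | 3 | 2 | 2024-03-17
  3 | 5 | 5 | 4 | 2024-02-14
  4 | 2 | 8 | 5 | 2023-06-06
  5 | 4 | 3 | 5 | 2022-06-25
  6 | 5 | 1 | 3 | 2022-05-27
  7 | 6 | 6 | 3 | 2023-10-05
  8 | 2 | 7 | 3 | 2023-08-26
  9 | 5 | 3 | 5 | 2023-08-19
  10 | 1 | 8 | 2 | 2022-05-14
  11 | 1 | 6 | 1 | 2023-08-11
SELECT name, stock FROM products WHERE stock < 99

Execution result:
name | stock
Tablet | 92
Webcam | 46
Keyboard | 46
Printer | 77
Camera | 28
Mouse | 91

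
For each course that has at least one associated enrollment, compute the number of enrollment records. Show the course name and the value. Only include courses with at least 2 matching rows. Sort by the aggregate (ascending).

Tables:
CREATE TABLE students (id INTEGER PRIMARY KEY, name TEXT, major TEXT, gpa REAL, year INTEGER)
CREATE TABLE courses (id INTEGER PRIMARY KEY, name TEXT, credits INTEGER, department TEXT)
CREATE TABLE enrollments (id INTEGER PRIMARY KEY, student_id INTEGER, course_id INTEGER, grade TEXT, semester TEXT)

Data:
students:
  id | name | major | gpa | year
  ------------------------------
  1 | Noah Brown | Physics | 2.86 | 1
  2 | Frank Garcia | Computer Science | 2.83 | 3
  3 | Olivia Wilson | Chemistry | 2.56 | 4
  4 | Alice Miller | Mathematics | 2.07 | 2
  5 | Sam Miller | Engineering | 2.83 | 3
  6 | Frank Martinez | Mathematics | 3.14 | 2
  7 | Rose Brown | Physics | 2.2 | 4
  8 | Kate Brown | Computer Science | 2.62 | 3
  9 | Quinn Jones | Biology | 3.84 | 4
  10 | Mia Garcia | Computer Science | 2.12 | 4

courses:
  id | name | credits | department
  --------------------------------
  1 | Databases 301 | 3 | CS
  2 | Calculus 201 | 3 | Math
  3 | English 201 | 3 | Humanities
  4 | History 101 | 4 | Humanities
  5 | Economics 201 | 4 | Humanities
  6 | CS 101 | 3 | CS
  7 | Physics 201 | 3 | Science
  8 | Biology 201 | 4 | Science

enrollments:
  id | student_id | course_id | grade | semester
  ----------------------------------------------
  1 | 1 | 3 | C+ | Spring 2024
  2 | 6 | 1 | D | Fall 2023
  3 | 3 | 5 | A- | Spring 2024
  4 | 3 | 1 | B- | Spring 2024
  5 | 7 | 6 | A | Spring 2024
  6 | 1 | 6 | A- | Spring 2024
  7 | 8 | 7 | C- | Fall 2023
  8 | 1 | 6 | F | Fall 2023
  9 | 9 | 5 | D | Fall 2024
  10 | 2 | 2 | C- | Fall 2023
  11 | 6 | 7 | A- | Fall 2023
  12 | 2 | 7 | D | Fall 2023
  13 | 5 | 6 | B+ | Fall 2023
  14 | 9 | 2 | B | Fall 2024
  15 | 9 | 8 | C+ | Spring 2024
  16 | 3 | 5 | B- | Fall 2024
SELECT p.name, COUNT(*) AS n FROM enrollments c JOIN courses p ON c.course_id = p.id GROUP BY p.id, p.name HAVING COUNT(*) >= 2 ORDER BY n ASC

Execution result:
name | n
Databases 301 | 2
Calculus 201 | 2
Economics 201 | 3
Physics 201 | 3
CS 101 | 4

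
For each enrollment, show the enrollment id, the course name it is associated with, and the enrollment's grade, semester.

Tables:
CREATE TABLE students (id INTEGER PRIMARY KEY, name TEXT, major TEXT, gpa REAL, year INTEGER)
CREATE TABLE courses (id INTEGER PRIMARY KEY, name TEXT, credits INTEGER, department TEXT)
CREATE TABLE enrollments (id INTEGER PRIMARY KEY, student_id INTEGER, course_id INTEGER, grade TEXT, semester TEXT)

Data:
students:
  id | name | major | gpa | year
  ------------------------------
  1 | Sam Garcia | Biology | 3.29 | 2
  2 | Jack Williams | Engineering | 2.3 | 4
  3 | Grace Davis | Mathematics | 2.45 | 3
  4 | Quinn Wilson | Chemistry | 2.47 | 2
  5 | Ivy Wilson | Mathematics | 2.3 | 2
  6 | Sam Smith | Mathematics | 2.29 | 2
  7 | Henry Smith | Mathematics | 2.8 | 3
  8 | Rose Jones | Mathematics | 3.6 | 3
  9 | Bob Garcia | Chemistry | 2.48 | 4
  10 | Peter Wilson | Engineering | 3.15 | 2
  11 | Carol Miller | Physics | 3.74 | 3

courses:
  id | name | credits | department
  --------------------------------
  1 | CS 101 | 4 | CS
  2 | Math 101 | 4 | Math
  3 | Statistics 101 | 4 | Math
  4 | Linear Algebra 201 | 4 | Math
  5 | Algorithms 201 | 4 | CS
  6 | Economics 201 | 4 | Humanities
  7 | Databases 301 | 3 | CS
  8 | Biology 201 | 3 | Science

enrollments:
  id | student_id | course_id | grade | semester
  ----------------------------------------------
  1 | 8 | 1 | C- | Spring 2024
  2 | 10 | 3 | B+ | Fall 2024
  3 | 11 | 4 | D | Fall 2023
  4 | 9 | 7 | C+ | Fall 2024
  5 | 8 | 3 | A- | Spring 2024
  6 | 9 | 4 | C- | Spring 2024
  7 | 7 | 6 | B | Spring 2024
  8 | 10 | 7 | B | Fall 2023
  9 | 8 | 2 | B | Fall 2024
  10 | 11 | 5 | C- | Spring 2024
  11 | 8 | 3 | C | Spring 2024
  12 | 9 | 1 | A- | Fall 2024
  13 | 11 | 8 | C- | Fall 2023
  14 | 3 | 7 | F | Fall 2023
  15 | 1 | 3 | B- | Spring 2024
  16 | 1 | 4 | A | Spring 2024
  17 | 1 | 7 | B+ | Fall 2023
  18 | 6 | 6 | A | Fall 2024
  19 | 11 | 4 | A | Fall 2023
SELECT c.id, p.name AS course, c.grade, c.semester FROM enrollments c JOIN courses p ON c.course_id = p.id

Execution result:
id | course | grade | semester
1 | CS 101 | C- | Spring 2024
2 | Statistics 101 | B+ | Fall 2024
3 | Linear Algebra 201 | D | Fall 2023
4 | Databases 301 | C+ | Fall 2024
5 | Statistics 101 | A- | Spring 2024
6 | Linear Algebra 201 | C- | Spring 2024
7 | Economics 201 | B | Spring 2024
8 | Databases 301 | B | Fall 2023
9 | Math 101 | B | Fall 2024
10 | Algorithms 201 | C- | Spring 2024
11 | Statistics 101 | C | Spring 2024
12 | CS 101 | A- | Fall 2024
13 | Biology 201 | C- | Fall 2023
14 | Databases 301 | F | Fall 2023
15 | Statistics 101 | B- | Spring 2024
16 | Linear Algebra 201 | A | Spring 2024
17 | Databases 301 | B+ | Fall 2023
18 | Economics 201 | A | Fall 2024
19 | Linear Algebra 201 | A | Fall 2023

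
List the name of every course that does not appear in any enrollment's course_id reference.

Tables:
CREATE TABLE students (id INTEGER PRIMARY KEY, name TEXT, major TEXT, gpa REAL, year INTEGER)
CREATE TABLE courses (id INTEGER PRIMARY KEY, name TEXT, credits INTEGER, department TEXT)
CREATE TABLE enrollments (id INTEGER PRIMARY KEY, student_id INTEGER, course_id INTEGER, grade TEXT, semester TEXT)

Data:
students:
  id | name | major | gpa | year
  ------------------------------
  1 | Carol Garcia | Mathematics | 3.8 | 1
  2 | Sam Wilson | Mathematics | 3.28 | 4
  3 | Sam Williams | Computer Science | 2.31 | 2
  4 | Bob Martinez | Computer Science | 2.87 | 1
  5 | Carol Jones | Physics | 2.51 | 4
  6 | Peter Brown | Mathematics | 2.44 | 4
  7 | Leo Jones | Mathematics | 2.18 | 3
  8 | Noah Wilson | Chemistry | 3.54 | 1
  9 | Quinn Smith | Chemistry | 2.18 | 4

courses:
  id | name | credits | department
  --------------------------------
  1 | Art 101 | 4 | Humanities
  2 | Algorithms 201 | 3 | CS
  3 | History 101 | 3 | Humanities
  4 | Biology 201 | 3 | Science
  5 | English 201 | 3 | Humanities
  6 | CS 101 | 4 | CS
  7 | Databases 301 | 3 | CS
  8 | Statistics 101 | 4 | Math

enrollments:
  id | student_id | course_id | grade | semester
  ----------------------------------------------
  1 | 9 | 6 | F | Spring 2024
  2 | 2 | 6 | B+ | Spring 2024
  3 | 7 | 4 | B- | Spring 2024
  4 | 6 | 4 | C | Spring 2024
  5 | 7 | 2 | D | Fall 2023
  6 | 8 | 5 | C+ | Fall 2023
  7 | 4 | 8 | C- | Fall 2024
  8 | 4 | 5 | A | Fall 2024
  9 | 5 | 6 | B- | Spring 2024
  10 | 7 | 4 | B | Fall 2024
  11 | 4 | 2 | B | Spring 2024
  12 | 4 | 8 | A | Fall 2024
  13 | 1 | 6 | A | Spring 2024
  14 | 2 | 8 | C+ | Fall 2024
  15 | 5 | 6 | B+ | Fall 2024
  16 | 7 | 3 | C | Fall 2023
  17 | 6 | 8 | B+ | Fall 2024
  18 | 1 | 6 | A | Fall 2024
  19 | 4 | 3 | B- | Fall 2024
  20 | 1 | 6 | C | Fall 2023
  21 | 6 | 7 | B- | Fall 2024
SELECT p.name FROM courses p LEFT JOIN enrollments c ON c.course_id = p.id WHERE c.id IS NULL

Execution result:
Art 101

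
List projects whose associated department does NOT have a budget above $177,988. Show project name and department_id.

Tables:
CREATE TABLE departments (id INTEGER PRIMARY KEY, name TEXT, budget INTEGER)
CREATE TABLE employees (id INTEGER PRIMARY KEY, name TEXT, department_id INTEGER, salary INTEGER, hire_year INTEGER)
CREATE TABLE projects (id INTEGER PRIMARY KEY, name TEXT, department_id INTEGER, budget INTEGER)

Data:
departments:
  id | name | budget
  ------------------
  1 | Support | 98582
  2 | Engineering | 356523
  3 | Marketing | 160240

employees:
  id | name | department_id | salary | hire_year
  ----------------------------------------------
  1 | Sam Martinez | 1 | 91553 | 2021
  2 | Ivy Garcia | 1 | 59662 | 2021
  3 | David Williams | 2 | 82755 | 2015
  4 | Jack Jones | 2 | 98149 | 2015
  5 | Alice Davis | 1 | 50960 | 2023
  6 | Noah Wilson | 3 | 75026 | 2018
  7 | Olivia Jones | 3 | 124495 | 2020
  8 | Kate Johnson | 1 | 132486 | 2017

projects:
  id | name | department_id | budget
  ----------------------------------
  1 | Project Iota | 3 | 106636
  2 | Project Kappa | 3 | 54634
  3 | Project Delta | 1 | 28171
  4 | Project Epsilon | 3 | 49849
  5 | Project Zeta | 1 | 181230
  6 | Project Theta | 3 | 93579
SELECT name, department_id FROM projects WHERE department_id NOT IN (SELECT id FROM departments WHERE budget > 177988)

Execution result:
name | department_id
Project Iota | 3
Project Kappa | 3
Project Delta | 1
Project Epsilon | 3
Project Zeta | 1
Project Theta | 3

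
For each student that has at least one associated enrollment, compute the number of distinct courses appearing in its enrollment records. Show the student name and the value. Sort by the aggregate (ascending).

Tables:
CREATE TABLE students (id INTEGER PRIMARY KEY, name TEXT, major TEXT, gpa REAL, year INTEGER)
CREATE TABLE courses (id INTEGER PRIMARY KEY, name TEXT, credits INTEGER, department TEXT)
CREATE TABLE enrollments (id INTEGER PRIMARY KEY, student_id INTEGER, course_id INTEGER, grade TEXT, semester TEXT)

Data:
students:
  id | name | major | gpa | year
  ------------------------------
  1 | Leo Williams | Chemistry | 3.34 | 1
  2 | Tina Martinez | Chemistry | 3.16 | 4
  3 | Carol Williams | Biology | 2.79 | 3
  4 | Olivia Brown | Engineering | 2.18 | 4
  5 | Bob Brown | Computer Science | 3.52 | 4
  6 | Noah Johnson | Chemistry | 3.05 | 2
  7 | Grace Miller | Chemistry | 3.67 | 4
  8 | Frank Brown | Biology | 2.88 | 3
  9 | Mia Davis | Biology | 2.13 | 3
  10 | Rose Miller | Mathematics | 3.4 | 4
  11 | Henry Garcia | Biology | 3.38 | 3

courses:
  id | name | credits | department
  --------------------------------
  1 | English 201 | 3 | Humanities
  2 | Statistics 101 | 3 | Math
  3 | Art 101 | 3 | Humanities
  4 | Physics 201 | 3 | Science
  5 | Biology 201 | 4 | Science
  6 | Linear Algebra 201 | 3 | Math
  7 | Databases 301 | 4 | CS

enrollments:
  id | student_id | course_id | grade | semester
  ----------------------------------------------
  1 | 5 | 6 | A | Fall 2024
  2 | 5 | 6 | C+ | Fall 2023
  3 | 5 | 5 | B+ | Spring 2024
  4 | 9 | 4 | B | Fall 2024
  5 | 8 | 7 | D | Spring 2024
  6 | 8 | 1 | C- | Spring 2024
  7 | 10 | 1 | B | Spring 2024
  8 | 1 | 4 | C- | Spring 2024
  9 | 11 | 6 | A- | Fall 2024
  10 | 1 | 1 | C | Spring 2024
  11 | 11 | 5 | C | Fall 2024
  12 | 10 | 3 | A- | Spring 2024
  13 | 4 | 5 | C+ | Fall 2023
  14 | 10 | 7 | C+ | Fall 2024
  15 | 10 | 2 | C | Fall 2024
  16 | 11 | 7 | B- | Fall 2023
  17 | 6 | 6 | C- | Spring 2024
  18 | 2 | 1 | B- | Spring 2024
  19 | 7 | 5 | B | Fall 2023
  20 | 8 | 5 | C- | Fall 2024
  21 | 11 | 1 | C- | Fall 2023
SELECT p.name, COUNT(DISTINCT c.course_id) AS distinct_course_count FROM enrollments c JOIN students p ON c.student_id = p.id GROUP BY p.id, p.name ORDER BY distinct_course_count ASC

Execution result:
name | distinct_course_count
Tina Martinez | 1
Olivia Brown | 1
Noah Johnson | 1
Grace Miller | 1
Mia Davis | 1
Leo Williams | 2
Bob Brown | 2
Frank Brown | 3
Rose Miller | 4
Henry Garcia | 4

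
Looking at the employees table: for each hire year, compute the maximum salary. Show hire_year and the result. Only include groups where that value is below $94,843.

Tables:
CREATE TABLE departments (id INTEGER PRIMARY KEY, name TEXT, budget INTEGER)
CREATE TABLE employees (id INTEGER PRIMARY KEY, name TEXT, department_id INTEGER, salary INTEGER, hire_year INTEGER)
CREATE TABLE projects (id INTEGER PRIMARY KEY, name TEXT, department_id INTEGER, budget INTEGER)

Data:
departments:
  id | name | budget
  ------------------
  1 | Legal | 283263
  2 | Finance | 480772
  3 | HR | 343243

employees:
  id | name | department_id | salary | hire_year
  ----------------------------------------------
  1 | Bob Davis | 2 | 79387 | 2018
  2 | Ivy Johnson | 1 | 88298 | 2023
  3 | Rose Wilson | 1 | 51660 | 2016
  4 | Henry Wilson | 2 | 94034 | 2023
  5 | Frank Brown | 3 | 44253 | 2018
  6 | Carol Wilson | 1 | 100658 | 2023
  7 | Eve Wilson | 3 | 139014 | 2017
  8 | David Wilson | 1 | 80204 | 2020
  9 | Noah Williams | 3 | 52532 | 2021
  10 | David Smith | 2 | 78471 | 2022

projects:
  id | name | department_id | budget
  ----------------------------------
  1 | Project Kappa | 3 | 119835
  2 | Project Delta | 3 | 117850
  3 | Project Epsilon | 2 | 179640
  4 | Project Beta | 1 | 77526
SELECT hire_year, MAX(salary) AS max_salary FROM employees GROUP BY hire_year HAVING MAX(salary) < 94843

Execution result:
hire_year | max_salary
2016 | 51660
2018 | 79387
2020 | 80204
2021 | 52532
2022 | 78471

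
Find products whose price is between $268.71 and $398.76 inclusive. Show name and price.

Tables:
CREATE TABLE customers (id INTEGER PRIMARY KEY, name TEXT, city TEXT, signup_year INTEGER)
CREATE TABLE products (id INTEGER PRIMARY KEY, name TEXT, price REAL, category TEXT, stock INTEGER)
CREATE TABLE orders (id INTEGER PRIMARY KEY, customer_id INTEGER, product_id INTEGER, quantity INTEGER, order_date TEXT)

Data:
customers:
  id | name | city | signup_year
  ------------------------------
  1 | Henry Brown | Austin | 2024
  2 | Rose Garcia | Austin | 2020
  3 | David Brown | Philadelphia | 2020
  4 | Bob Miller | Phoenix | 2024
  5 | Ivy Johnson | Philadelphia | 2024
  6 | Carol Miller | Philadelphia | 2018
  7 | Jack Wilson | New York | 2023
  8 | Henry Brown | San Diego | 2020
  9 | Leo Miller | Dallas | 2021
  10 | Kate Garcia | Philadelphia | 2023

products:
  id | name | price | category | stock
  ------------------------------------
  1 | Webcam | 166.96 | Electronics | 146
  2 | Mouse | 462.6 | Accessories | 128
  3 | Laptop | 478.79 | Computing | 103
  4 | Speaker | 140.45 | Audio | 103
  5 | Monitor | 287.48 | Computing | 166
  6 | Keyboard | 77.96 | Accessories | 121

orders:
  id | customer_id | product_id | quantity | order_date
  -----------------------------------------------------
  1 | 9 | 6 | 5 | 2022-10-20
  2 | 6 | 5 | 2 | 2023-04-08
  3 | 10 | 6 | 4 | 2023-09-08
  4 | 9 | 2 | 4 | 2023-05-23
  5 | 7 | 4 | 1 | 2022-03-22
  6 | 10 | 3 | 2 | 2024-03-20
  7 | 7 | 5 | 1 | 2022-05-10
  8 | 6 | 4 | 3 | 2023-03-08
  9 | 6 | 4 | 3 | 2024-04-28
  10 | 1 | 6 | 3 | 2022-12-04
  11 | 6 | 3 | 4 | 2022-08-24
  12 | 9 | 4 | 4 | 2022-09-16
SELECT name, price FROM products WHERE price BETWEEN 268.71 AND 398.76

Execution result:
name | price
Monitor | 287.48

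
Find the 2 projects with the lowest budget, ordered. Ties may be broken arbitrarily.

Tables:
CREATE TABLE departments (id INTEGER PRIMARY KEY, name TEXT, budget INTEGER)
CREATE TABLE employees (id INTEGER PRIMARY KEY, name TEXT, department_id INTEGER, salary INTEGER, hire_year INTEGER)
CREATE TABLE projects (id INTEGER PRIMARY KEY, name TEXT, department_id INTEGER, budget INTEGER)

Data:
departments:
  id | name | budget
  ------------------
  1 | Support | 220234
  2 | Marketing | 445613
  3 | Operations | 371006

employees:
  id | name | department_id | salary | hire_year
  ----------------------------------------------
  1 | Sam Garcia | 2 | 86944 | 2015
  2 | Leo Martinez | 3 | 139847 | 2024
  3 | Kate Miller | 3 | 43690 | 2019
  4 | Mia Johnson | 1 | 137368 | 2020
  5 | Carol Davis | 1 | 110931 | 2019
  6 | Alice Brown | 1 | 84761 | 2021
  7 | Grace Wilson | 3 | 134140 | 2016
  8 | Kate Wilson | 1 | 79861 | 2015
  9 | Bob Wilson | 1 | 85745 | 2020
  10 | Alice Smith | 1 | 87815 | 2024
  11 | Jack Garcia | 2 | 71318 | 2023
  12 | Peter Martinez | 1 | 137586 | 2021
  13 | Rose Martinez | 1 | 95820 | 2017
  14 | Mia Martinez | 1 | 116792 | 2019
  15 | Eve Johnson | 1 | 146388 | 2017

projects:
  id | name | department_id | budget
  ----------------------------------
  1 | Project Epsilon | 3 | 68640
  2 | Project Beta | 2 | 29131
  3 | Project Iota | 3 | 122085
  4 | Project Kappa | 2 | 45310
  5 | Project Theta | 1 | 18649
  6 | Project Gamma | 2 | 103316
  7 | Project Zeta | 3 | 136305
SELECT name, budget FROM projects ORDER BY budget ASC LIMIT 2

Execution result:
name | budget
Project Theta | 18649
Project Beta | 29131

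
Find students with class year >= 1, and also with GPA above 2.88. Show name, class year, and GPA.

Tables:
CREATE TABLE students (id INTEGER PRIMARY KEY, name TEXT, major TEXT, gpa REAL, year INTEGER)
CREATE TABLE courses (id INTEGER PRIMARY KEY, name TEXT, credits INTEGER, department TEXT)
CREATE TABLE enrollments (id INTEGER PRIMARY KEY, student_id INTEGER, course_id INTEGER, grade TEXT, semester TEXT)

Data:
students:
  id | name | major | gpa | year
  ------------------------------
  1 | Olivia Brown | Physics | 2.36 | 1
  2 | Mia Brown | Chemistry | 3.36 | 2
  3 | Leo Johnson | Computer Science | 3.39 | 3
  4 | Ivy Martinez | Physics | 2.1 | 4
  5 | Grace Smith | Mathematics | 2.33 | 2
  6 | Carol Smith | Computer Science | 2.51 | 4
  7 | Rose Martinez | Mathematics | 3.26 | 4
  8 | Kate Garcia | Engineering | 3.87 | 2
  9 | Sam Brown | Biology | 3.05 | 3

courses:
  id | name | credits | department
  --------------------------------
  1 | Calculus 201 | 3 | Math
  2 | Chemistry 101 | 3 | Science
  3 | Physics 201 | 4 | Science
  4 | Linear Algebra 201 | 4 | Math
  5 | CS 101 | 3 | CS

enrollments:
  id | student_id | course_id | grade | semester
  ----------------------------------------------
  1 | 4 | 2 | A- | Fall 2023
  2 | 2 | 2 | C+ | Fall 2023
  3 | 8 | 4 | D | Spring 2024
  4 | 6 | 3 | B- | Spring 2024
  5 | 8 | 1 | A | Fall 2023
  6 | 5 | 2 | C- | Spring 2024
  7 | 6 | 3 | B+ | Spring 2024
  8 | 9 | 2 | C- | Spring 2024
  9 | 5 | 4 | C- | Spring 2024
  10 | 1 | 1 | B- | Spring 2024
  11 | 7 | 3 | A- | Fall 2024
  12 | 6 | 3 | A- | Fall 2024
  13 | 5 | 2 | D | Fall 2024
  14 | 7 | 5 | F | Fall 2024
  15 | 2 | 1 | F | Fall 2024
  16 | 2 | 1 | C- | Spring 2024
SELECT name, year, gpa FROM students WHERE year >= 1 AND gpa > 2.88

Execution result:
name | year | gpa
Mia Brown | 2 | 3.36
Leo Johnson | 3 | 3.39
Rose Martinez | 4 | 3.26
Kate Garcia | 2 | 3.87
Sam Brown | 3 | 3.05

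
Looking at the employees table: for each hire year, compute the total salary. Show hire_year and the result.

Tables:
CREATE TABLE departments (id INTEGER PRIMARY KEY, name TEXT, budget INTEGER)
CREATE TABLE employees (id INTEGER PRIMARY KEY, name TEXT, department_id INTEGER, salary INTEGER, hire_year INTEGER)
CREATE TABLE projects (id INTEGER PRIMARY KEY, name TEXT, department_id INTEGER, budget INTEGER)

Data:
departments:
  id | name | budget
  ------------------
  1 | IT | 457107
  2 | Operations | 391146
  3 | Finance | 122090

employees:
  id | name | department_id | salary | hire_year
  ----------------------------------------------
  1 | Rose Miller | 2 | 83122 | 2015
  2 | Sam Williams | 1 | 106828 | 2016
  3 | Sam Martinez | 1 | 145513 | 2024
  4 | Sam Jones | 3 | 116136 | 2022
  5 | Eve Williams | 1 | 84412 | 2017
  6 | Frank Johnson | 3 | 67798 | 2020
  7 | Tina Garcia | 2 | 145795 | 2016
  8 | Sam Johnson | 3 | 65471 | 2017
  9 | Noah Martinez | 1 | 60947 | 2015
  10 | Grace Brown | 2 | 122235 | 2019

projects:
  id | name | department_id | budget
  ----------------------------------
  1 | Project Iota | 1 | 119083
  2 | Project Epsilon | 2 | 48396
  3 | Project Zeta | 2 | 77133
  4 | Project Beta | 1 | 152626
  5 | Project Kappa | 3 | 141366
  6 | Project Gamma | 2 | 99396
SELECT hire_year, SUM(salary) AS sum_salary FROM employees GROUP BY hire_year

Execution result:
hire_year | sum_salary
2015 | 144069
2016 | 252623
2017 | 149883
2019 | 122235
2020 | 67798
2022 | 116136
2024 | 145513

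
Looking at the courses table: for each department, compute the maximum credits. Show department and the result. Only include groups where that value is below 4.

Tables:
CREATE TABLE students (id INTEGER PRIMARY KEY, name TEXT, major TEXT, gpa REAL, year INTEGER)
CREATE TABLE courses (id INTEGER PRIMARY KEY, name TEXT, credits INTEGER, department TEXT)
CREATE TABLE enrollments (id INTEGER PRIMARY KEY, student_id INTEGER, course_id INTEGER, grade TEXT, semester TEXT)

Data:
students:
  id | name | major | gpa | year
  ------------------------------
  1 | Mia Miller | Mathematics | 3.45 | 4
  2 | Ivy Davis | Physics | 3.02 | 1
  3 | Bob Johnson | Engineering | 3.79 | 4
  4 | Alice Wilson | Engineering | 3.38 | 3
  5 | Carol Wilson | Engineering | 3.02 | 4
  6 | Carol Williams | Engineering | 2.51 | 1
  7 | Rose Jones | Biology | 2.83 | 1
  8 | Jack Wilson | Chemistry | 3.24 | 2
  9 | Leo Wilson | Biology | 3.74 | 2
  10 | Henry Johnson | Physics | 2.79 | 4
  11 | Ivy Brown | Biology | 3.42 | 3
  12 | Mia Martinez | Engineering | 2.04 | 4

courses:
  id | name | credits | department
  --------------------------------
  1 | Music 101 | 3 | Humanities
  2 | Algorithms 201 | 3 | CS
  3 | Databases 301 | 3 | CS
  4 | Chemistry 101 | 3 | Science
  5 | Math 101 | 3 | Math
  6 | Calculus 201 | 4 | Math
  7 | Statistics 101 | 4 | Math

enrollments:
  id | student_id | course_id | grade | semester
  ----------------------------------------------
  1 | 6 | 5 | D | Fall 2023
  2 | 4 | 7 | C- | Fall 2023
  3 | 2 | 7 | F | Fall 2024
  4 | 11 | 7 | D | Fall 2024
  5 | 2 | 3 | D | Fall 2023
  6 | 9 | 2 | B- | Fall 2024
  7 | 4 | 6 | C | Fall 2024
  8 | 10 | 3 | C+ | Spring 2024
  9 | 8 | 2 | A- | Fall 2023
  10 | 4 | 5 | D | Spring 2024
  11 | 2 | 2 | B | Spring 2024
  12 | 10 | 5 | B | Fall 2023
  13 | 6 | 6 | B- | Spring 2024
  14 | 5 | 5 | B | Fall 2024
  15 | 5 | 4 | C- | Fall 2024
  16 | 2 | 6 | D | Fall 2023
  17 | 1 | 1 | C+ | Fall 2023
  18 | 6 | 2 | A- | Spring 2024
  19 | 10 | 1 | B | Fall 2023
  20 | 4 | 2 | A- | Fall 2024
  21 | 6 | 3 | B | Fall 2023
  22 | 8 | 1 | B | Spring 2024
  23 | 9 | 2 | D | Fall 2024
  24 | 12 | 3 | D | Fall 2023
SELECT department, MAX(credits) AS max_credits FROM courses GROUP BY department HAVING MAX(credits) < 4

Execution result:
department | max_credits
CS | 3
Humanities | 3
Science | 3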